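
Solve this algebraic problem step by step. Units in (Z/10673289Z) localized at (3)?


Local ring = Z/729Z.
phi(729) = 3^5*(3-1) = 486


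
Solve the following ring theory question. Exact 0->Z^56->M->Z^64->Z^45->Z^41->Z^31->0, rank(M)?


Alt sum=0:
(-1)^0*56 + (-1)^1*? + (-1)^2*64 + (-1)^3*45 + (-1)^4*41 + (-1)^5*31=0
rank(M)=85


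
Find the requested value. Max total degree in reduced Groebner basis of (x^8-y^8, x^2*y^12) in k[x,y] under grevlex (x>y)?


LT(f1)=x^8, LT(f2)=x^2y^12, lcm=x^8y^12
S(f1,f2) = y^12*f1 - x^6*f2 = -y^20
Reduced GB = {f1, f2, y^20}; degrees 8, 14, 20
Max = 20


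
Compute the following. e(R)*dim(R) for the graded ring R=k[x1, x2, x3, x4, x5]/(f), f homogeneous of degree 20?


e(R)=deg(f)=20, dim(R)=5-1=4
e*dim=20*4=80


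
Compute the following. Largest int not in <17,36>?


gcd(17,36)=1 => F=ab-a-b=17*36-17-36=612-53=559


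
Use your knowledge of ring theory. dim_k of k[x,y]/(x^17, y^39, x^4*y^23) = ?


k[x,y]/I, I = (x^17, y^39, x^4*y^23)
Rect: 17x39=663. Corner: (17-4)x(39-23)=208.
dim = 663-208 = 455


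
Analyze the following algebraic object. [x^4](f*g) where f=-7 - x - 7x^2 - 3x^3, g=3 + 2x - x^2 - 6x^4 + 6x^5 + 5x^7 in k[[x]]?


[x^4] = sum a_i*b_j, i+j=4
  -7*-6=42
  -7*-1=7
  -3*2=-6
Sum=43


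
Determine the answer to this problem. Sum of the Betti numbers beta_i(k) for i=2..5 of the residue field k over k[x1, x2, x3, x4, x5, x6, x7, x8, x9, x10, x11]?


Koszul resolution: beta_i(k)=C(n,i), n=11
C(11,2)=55, C(11,3)=165, C(11,4)=330, C(11,5)=462
Sum=1012


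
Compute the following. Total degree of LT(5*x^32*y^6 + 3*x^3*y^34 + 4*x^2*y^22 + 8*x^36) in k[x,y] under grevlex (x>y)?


LT: 5*x^32*y^6
deg_x=32, deg_y=6
Total=32+6=38


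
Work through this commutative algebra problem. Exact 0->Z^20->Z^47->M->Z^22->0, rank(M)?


Alt sum=0:
(-1)^0*20 + (-1)^1*47 + (-1)^2*? + (-1)^3*22=0
rank(M)=49


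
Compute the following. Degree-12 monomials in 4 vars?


C(d+n-1,n-1)=C(15,3)=455


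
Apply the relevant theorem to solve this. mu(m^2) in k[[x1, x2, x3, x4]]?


C(n+d-1,d)=C(5,2)=10


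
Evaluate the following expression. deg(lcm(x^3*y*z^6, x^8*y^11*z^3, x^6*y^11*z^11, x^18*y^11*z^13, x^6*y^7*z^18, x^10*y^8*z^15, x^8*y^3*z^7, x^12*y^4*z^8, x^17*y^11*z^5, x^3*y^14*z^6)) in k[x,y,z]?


lcm = componentwise max:
x: max(3,8,6,18,6,10,8,12,17,3)=18
y: max(1,11,11,11,7,8,3,4,11,14)=14
z: max(6,3,11,13,18,15,7,8,5,6)=18
Total=18+14+18=50


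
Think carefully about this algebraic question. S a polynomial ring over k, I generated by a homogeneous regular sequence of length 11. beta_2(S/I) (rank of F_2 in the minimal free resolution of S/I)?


Regular sequence => Koszul complex is the minimal free resolution.
Syz_1 minimally generated by Koszul relations f_i*e_j - f_j*e_i (i<j): mu(Syz_1) = beta_2 = C(m,2) = m(m-1)/2
m=11
11*10/2 = 55


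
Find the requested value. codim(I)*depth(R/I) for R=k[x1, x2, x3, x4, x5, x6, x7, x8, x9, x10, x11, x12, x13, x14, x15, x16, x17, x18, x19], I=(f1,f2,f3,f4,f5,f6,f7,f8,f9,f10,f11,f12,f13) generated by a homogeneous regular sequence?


codim=13, depth=dim(R/I)=19-13=6
Product=13*6=78


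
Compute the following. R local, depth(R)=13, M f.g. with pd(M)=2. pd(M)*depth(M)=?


pd+depth=13
depth=13-2=11
pd*depth=2*11=22


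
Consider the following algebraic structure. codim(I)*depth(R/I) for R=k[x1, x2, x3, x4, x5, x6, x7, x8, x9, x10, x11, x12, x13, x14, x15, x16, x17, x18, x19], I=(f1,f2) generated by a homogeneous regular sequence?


codim=2, depth=dim(R/I)=19-2=17
Product=2*17=34


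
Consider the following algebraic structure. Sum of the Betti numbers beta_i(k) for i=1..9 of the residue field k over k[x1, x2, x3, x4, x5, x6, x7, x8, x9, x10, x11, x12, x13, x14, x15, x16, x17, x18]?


Koszul resolution: beta_i(k)=C(n,i), n=18
C(18,1)=18, C(18,2)=153, C(18,3)=816, C(18,4)=3060, C(18,5)=8568, C(18,6)=18564, C(18,7)=31824, C(18,8)=43758, C(18,9)=48620
Sum=155381


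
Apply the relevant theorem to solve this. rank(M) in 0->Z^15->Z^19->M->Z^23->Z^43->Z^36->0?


Alt sum=0:
(-1)^0*15 + (-1)^1*19 + (-1)^2*? + (-1)^3*23 + (-1)^4*43 + (-1)^5*36=0
rank(M)=20


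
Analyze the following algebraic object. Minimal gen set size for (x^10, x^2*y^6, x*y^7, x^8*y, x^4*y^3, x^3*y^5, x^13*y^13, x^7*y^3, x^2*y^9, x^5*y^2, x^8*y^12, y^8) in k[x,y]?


Remove redundant (divisible by others).
x^2*y^9 redundant.
x^13*y^13 redundant.
x^8*y^12 redundant.
x^7*y^3 redundant.
Min: x^10, x^8*y, x^5*y^2, x^4*y^3, x^3*y^5, x^2*y^6, x*y^7, y^8
Count=8


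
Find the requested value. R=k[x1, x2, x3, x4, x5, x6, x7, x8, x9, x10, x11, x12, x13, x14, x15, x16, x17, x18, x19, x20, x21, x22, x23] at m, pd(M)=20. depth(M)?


pd+depth=depth(R)=23
depth=23-20=3


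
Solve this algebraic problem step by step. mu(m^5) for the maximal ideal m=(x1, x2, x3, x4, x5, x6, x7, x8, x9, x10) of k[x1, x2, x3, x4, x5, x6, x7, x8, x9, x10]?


Graded Nakayama: mu(m^d) = dim_k (m^d/m^(d+1)) = #degree-5 monomials in 10 vars
C(n+d-1,d)=C(14,5)=2002


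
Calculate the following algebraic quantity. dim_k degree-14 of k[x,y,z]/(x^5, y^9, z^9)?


Need i<5, j<9, k<9 with i+j+k=14.
For each i, j ranges over max(0,14-i-8)..min(8,14-i):
  i=0: j in [6,8] -> 3
  i=1: j in [5,8] -> 4
  i=2: j in [4,8] -> 5
  i=3: j in [3,8] -> 6
  i=4: j in [2,8] -> 7
H(14) = 3+4+5+6+7 = 25


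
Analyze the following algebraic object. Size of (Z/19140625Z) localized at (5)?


5-primary part: 19140625=5^8*49
Size=5^8=390625


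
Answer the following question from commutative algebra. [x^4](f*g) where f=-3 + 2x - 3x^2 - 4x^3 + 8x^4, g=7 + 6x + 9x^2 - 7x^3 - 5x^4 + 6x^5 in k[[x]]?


[x^4] = sum a_i*b_j, i+j=4
  -3*-5=15
  2*-7=-14
  -3*9=-27
  -4*6=-24
  8*7=56
Sum=6


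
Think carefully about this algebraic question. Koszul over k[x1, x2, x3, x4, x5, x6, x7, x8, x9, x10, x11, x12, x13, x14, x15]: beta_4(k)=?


C(n,i)=C(15,4)=1365


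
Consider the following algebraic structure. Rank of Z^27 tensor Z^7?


rank(M(x)N) = rank(M)*rank(N)
27*7 = 189


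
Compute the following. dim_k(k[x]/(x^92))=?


Basis: 1,x,...,x^91
dim=92


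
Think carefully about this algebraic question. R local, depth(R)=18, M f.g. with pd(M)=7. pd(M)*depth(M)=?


pd+depth=18
depth=18-7=11
pd*depth=7*11=77


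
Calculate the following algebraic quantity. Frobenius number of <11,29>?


gcd(11,29)=1 => F=ab-a-b=11*29-11-29=319-40=279


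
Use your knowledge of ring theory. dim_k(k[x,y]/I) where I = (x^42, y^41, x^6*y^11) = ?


k[x,y]/I, I = (x^42, y^41, x^6*y^11)
Rect: 42x41=1722. Corner: (42-6)x(41-11)=1080.
dim = 1722-1080 = 642


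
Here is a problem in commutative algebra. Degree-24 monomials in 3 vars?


C(d+n-1,n-1)=C(26,2)=325


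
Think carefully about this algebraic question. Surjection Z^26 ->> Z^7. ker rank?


rank(ker) = 26-7 = 19


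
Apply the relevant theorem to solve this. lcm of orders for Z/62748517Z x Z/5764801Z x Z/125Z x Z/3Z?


Exponent = lcm of the cyclic orders; pairwise coprime => product.
13^7*7^8*5^3*3^1=62748517*5764801*125*3=135649767581293875


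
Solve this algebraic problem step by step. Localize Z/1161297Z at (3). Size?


3-primary part: 1161297=3^9*59
Size=3^9=19683


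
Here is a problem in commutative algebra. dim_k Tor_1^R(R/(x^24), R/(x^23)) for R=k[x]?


Tor_1(R/I,R/J)=(I cap J)/IJ=(x^24)/(x^47)
dim=47-24=min(24,23)=23


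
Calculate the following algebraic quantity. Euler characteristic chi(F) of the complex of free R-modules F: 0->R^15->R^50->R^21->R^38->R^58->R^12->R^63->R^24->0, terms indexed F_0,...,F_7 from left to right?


chi = sum (-1)^i * rank:
(-1)^0*15=15
(-1)^1*50=-50
(-1)^2*21=21
(-1)^3*38=-38
(-1)^4*58=58
(-1)^5*12=-12
(-1)^6*63=63
(-1)^7*24=-24
chi=33


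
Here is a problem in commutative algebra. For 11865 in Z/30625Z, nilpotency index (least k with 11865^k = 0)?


11865^k mod 30625:
k=1: 11865
k=2: 25725
k=3: 18375
k=4: 0
First zero at k = 4


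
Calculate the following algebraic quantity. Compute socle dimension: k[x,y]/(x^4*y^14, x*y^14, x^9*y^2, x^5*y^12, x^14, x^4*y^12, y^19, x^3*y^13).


Socle = ann(m) = span of standard monomials u with x*u, y*u in I (staircase corners).
Redundant generators: x^4*y^14, x^5*y^12
Minimal generators: x^14, x^9*y^2, x^4*y^12, x^3*y^13, x*y^14, y^19
Corners: y^18, x^2y^13, x^3y^12, x^8y^11, x^13y
Socle dim=5


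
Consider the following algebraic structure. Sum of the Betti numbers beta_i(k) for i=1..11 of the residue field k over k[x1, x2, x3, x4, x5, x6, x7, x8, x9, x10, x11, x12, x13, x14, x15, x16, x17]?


Koszul resolution: beta_i(k)=C(n,i), n=17
C(17,1)=17, C(17,2)=136, C(17,3)=680, C(17,4)=2380, C(17,5)=6188, C(17,6)=12376, C(17,7)=19448, C(17,8)=24310, C(17,9)=24310, C(17,10)=19448, C(17,11)=12376
Sum=121669


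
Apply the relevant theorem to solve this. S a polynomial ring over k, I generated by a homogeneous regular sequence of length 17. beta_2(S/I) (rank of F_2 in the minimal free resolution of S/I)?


Regular sequence => Koszul complex is the minimal free resolution.
Syz_1 minimally generated by Koszul relations f_i*e_j - f_j*e_i (i<j): mu(Syz_1) = beta_2 = C(m,2) = m(m-1)/2
m=17
17*16/2 = 136


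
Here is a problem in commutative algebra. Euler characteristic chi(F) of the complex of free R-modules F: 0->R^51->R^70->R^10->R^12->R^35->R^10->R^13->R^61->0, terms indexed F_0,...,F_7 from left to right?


chi = sum (-1)^i * rank:
(-1)^0*51=51
(-1)^1*70=-70
(-1)^2*10=10
(-1)^3*12=-12
(-1)^4*35=35
(-1)^5*10=-10
(-1)^6*13=13
(-1)^7*61=-61
chi=-44


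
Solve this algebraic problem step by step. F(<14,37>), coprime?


gcd(14,37)=1 => F=ab-a-b=14*37-14-37=518-51=467


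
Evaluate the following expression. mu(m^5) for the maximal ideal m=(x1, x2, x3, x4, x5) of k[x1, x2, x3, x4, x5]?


Graded Nakayama: mu(m^d) = dim_k (m^d/m^(d+1)) = #degree-5 monomials in 5 vars
C(n+d-1,d)=C(9,5)=126


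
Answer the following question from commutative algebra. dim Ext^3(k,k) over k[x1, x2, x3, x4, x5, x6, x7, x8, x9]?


C(n,i)=C(9,3)=84


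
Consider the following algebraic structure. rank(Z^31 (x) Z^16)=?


rank(M(x)N) = rank(M)*rank(N)
31*16 = 496


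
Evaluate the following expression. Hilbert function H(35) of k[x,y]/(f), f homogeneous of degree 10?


H(t)=d for t>=d-1.
d=10, t=35
H(35)=10


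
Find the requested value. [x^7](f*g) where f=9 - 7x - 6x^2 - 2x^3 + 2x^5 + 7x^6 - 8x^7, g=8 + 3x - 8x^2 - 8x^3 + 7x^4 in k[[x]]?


[x^7] = sum a_i*b_j, i+j=7
  -2*7=-14
  2*-8=-16
  7*3=21
  -8*8=-64
Sum=-73


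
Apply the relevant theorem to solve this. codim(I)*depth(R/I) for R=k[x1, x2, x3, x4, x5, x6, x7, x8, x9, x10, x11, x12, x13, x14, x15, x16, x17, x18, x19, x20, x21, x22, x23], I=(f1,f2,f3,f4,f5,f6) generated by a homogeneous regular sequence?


codim=6, depth=dim(R/I)=23-6=17
Product=6*17=102


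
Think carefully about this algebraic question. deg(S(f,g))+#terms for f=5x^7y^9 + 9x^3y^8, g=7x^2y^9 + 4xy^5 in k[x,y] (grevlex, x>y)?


LT(f)=5x^7y^9, LT(g)=7x^2y^9
lcm(LM)=x^7y^9
S(f,g) (scaled by 35 to clear denominators) = 7*f - 5x^5*g = -20x^6y^5 + 63x^3y^8
2 terms, deg 11.
11+2=13


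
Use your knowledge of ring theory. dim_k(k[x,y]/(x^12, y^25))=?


Basis: x^i*y^j, i<12, j<25
12*25=300


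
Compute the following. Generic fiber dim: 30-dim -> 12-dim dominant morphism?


dim(fiber)=dim(X)-dim(Y)=30-12=18


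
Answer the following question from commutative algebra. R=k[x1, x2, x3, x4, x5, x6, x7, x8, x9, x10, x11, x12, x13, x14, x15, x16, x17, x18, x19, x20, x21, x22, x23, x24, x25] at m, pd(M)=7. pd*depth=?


pd+depth=25
depth=25-7=18
pd*depth=7*18=126


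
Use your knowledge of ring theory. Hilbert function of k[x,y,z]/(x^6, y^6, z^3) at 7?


Need i<6, j<6, k<3 with i+j+k=7.
For each i, j ranges over max(0,7-i-2)..min(5,7-i):
  i=0: j in [5,5] -> 1
  i=1: j in [4,5] -> 2
  i=2: j in [3,5] -> 3
  i=3: j in [2,4] -> 3
  i=4: j in [1,3] -> 3
  i=5: j in [0,2] -> 3
H(7) = 1+2+3+3+3+3 = 15


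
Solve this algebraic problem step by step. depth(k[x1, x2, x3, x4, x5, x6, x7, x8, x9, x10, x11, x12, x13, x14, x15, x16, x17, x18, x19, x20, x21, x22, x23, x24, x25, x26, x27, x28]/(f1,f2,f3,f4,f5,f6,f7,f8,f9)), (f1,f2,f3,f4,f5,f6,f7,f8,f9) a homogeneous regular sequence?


depth(R)=28
depth(R/I)=28-9=19


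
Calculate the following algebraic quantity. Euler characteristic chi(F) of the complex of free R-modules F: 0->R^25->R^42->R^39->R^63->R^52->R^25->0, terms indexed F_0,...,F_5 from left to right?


chi = sum (-1)^i * rank:
(-1)^0*25=25
(-1)^1*42=-42
(-1)^2*39=39
(-1)^3*63=-63
(-1)^4*52=52
(-1)^5*25=-25
chi=-14


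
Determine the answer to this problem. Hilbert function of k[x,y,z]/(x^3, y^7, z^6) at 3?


Need i<3, j<7, k<6 with i+j+k=3.
For each i, j ranges over max(0,3-i-5)..min(6,3-i):
  i=0: j in [0,3] -> 4
  i=1: j in [0,2] -> 3
  i=2: j in [0,1] -> 2
H(3) = 4+3+2 = 9


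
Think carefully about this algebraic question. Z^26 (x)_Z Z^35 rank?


rank(M(x)N) = rank(M)*rank(N)
26*35 = 910


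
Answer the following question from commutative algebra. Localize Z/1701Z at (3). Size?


3-primary part: 1701=3^5*7
Size=3^5=243


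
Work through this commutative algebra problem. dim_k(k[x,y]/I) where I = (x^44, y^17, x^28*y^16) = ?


k[x,y]/I, I = (x^44, y^17, x^28*y^16)
Rect: 44x17=748. Corner: (44-28)x(17-16)=16.
dim = 748-16 = 732


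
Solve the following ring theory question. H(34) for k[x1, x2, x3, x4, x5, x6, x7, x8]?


C(d+n-1,n-1)=C(41,7)=22481940


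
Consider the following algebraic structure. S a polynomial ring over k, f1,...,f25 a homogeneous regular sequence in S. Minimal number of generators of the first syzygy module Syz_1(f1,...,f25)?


Regular sequence => Koszul complex is the minimal free resolution.
Syz_1 minimally generated by Koszul relations f_i*e_j - f_j*e_i (i<j): mu(Syz_1) = beta_2 = C(m,2) = m(m-1)/2
m=25
25*24/2 = 300


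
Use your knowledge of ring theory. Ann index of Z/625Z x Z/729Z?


Exponent = lcm of the cyclic orders; pairwise coprime => product.
5^4*3^6=625*729=455625


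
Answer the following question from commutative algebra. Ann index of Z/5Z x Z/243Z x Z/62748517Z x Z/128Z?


Exponent = lcm of the cyclic orders; pairwise coprime => product.
5^1*3^5*13^7*2^7=5*243*62748517*128=9758649363840


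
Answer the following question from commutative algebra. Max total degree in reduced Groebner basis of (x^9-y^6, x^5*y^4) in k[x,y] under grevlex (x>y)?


LT(f1)=x^9, LT(f2)=x^5y^4, lcm=x^9y^4
S(f1,f2) = y^4*f1 - x^4*f2 = -y^10
Reduced GB = {f1, f2, y^10}; degrees 9, 9, 10
Max = 10


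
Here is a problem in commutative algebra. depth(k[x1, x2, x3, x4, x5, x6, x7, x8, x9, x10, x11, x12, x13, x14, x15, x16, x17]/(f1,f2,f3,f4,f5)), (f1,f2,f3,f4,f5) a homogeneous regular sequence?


depth(R)=17
depth(R/I)=17-5=12


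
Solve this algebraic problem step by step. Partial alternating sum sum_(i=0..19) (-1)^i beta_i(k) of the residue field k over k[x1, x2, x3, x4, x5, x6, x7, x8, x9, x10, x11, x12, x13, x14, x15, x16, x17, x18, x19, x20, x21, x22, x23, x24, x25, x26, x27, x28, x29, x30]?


Koszul resolution: beta_i(k)=C(n,i), n=30
sum_(i=0..p) (-1)^i C(n,i) = (-1)^p C(n-1,p)
(-1)^19*C(29,19) = (-1)^19*20030010 = -20030010


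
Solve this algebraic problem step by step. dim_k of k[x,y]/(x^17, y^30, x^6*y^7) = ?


k[x,y]/I, I = (x^17, y^30, x^6*y^7)
Rect: 17x30=510. Corner: (17-6)x(30-7)=253.
dim = 510-253 = 257


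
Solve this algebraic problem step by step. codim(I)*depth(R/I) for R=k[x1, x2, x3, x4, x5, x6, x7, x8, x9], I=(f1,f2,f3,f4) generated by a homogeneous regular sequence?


codim=4, depth=dim(R/I)=9-4=5
Product=4*5=20


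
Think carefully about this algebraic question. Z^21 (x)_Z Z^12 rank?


rank(M(x)N) = rank(M)*rank(N)
21*12 = 252


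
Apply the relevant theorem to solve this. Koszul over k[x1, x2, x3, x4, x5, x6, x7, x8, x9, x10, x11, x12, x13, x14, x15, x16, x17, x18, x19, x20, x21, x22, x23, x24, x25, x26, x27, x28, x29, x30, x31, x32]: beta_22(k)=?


C(n,i)=C(32,22)=64512240


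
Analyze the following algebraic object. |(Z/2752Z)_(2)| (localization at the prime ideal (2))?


2-primary part: 2752=2^6*43
Size=2^6=64


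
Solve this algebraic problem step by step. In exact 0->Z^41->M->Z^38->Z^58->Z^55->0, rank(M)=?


Alt sum=0:
(-1)^0*41 + (-1)^1*? + (-1)^2*38 + (-1)^3*58 + (-1)^4*55=0
rank(M)=76


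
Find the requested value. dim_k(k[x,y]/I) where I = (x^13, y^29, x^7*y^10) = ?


k[x,y]/I, I = (x^13, y^29, x^7*y^10)
Rect: 13x29=377. Corner: (13-7)x(29-10)=114.
dim = 377-114 = 263


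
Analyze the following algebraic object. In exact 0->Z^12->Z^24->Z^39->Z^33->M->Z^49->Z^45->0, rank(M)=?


Alt sum=0:
(-1)^0*12 + (-1)^1*24 + (-1)^2*39 + (-1)^3*33 + (-1)^4*? + (-1)^5*49 + (-1)^6*45=0
rank(M)=10


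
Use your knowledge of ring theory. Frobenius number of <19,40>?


gcd(19,40)=1 => F=ab-a-b=19*40-19-40=760-59=701


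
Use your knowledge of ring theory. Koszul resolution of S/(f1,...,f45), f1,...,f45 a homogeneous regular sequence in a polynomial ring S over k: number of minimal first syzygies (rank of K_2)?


Regular sequence => Koszul complex is the minimal free resolution.
Syz_1 minimally generated by Koszul relations f_i*e_j - f_j*e_i (i<j): mu(Syz_1) = beta_2 = C(m,2) = m(m-1)/2
m=45
45*44/2 = 990


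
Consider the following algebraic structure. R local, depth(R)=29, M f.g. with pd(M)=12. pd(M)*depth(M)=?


pd+depth=29
depth=29-12=17
pd*depth=12*17=204


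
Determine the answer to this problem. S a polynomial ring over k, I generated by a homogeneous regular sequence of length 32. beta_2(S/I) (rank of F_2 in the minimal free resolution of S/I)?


Regular sequence => Koszul complex is the minimal free resolution.
Syz_1 minimally generated by Koszul relations f_i*e_j - f_j*e_i (i<j): mu(Syz_1) = beta_2 = C(m,2) = m(m-1)/2
m=32
32*31/2 = 496


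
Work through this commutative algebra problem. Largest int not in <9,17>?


gcd(9,17)=1 => F=ab-a-b=9*17-9-17=153-26=127


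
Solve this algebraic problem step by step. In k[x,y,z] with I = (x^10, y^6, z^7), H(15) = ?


Need i<10, j<6, k<7 with i+j+k=15.
For each i, j ranges over max(0,15-i-6)..min(5,15-i):
  i=0: j in [9,5] -> 0
  i=1: j in [8,5] -> 0
  i=2: j in [7,5] -> 0
  i=3: j in [6,5] -> 0
  i=4: j in [5,5] -> 1
  i=5: j in [4,5] -> 2
  i=6: j in [3,5] -> 3
  i=7: j in [2,5] -> 4
  i=8: j in [1,5] -> 5
  i=9: j in [0,5] -> 6
H(15) = 0+0+0+0+1+2+3+4+5+6 = 21


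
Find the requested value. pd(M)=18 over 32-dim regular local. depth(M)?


pd+depth=depth(R)=32
depth=32-18=14


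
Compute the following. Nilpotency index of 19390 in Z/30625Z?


19390^k mod 30625:
k=1: 19390
k=2: 19600
k=3: 18375
k=4: 0
First zero at k = 4


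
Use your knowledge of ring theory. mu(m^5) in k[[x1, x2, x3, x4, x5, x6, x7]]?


C(n+d-1,d)=C(11,5)=462


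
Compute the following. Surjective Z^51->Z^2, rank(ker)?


rank(ker) = 51-2 = 49


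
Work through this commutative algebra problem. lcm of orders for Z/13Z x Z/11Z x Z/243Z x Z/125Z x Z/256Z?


Exponent = lcm of the cyclic orders; pairwise coprime => product.
13^1*11^1*3^5*5^3*2^8=13*11*243*125*256=1111968000


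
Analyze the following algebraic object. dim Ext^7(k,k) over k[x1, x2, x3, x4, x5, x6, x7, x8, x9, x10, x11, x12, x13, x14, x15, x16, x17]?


C(n,i)=C(17,7)=19448


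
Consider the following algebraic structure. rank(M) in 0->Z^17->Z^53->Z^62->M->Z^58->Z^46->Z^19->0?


Alt sum=0:
(-1)^0*17 + (-1)^1*53 + (-1)^2*62 + (-1)^3*? + (-1)^4*58 + (-1)^5*46 + (-1)^6*19=0
rank(M)=57


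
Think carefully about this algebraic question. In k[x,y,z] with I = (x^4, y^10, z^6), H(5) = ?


Need i<4, j<10, k<6 with i+j+k=5.
For each i, j ranges over max(0,5-i-5)..min(9,5-i):
  i=0: j in [0,5] -> 6
  i=1: j in [0,4] -> 5
  i=2: j in [0,3] -> 4
  i=3: j in [0,2] -> 3
H(5) = 6+5+4+3 = 18


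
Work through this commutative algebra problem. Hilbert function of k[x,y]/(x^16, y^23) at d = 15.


k[x,y], I = (x^16, y^23), d = 15
Need i < 16 and d-i < 23.
Range: 0 <= i <= 15.
H(15) = 16


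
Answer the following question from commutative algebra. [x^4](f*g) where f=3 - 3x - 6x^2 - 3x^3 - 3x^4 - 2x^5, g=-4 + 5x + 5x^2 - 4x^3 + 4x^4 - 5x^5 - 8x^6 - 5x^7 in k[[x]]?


[x^4] = sum a_i*b_j, i+j=4
  3*4=12
  -3*-4=12
  -6*5=-30
  -3*5=-15
  -3*-4=12
Sum=-9


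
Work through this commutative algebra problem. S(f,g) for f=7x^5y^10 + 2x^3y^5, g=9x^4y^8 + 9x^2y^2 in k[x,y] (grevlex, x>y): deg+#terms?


LT(f)=7x^5y^10, LT(g)=9x^4y^8
lcm(LM)=x^5y^10
S(f,g) (scaled by 63 to clear denominators) = 9*f - 7xy^2*g = 18x^3y^5 - 63x^3y^4
2 terms, deg 8.
8+2=10


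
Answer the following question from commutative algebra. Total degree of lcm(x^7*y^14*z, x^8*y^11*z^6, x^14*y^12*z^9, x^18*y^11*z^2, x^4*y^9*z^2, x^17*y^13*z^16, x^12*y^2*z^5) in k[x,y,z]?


lcm = componentwise max:
x: max(7,8,14,18,4,17,12)=18
y: max(14,11,12,11,9,13,2)=14
z: max(1,6,9,2,2,16,5)=16
Total=18+14+16=48


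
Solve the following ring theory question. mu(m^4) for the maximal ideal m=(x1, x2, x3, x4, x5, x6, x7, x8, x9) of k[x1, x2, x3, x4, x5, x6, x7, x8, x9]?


Graded Nakayama: mu(m^d) = dim_k (m^d/m^(d+1)) = #degree-4 monomials in 9 vars
C(n+d-1,d)=C(12,4)=495


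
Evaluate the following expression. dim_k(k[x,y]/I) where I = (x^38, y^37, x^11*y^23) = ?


k[x,y]/I, I = (x^38, y^37, x^11*y^23)
Rect: 38x37=1406. Corner: (38-11)x(37-23)=378.
dim = 1406-378 = 1028


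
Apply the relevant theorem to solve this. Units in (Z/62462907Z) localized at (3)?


Local ring = Z/2187Z.
phi(2187) = 3^6*(3-1) = 1458


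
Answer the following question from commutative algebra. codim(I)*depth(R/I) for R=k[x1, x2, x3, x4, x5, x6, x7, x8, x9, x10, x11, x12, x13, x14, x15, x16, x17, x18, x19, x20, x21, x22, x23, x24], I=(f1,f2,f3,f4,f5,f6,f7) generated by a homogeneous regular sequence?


codim=7, depth=dim(R/I)=24-7=17
Product=7*17=119


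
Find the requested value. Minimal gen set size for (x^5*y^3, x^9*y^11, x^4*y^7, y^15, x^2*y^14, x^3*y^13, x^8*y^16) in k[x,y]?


Remove redundant (divisible by others).
x^8*y^16 redundant.
x^9*y^11 redundant.
Min: x^5*y^3, x^4*y^7, x^3*y^13, x^2*y^14, y^15
Count=5


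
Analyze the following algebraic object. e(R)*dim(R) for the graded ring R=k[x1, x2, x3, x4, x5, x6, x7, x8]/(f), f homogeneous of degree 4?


e(R)=deg(f)=4, dim(R)=8-1=7
e*dim=4*7=28


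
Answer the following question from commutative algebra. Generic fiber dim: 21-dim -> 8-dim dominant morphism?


dim(fiber)=dim(X)-dim(Y)=21-8=13


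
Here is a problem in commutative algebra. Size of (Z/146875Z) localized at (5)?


5-primary part: 146875=5^5*47
Size=5^5=3125


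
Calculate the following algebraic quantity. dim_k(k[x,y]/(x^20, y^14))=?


Basis: x^i*y^j, i<20, j<14
20*14=280


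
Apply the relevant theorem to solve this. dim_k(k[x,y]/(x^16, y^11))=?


Basis: x^i*y^j, i<16, j<11
16*11=176


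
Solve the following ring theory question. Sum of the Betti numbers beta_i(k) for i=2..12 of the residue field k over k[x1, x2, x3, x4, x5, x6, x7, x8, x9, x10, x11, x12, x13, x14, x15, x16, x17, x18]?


Koszul resolution: beta_i(k)=C(n,i), n=18
C(18,2)=153, C(18,3)=816, C(18,4)=3060, C(18,5)=8568, C(18,6)=18564, C(18,7)=31824, C(18,8)=43758, C(18,9)=48620, C(18,10)=43758, C(18,11)=31824, C(18,12)=18564
Sum=249509


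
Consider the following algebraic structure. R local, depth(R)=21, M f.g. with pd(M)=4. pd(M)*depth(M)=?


pd+depth=21
depth=21-4=17
pd*depth=4*17=68


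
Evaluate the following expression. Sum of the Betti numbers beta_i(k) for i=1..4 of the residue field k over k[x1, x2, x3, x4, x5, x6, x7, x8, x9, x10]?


Koszul resolution: beta_i(k)=C(n,i), n=10
C(10,1)=10, C(10,2)=45, C(10,3)=120, C(10,4)=210
Sum=385


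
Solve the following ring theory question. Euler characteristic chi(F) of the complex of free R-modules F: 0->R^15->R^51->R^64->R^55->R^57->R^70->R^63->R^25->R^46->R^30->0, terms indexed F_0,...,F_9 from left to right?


chi = sum (-1)^i * rank:
(-1)^0*15=15
(-1)^1*51=-51
(-1)^2*64=64
(-1)^3*55=-55
(-1)^4*57=57
(-1)^5*70=-70
(-1)^6*63=63
(-1)^7*25=-25
(-1)^8*46=46
(-1)^9*30=-30
chi=14


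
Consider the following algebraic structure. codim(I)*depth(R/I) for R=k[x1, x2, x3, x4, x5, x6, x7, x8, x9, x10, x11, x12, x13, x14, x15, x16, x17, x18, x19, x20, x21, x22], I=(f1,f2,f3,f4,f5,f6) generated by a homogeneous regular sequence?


codim=6, depth=dim(R/I)=22-6=16
Product=6*16=96


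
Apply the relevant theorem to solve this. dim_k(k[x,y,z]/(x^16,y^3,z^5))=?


Basis: x^iy^jz^k, i<16,j<3,k<5
16*3*5=240


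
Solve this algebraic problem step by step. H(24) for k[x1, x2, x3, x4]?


C(d+n-1,n-1)=C(27,3)=2925


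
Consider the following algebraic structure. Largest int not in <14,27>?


gcd(14,27)=1 => F=ab-a-b=14*27-14-27=378-41=337


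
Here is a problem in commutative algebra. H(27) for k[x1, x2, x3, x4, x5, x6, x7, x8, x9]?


C(d+n-1,n-1)=C(35,8)=23535820


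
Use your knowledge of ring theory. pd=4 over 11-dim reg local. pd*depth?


pd+depth=11
depth=11-4=7
pd*depth=4*7=28


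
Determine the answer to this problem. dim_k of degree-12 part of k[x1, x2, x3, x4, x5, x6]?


C(d+n-1,n-1)=C(17,5)=6188


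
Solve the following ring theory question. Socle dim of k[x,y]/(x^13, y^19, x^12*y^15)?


Socle = ann(m) = span of standard monomials u with x*u, y*u in I (staircase corners).
Minimal generators: x^13, x^12*y^15, y^19
Corners: x^11y^18, x^12y^14
Socle dim=2


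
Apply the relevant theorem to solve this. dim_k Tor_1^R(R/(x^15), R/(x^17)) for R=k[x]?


Tor_1(R/I,R/J)=(I cap J)/IJ=(x^17)/(x^32)
dim=32-17=min(15,17)=15


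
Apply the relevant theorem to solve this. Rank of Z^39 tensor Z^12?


rank(M(x)N) = rank(M)*rank(N)
39*12 = 468


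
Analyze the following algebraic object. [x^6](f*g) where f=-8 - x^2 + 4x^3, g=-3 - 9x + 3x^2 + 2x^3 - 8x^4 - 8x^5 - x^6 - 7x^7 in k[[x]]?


[x^6] = sum a_i*b_j, i+j=6
  -8*-1=8
  -1*-8=8
  4*2=8
Sum=24


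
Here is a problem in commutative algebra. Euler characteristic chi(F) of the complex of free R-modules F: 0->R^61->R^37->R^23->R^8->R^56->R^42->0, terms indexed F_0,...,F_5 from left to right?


chi = sum (-1)^i * rank:
(-1)^0*61=61
(-1)^1*37=-37
(-1)^2*23=23
(-1)^3*8=-8
(-1)^4*56=56
(-1)^5*42=-42
chi=53


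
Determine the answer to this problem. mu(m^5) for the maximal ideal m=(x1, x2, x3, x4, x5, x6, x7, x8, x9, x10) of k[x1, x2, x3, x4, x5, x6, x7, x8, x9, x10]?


Graded Nakayama: mu(m^d) = dim_k (m^d/m^(d+1)) = #degree-5 monomials in 10 vars
C(n+d-1,d)=C(14,5)=2002


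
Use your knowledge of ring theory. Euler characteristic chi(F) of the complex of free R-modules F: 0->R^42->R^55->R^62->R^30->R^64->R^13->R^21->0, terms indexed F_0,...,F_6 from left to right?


chi = sum (-1)^i * rank:
(-1)^0*42=42
(-1)^1*55=-55
(-1)^2*62=62
(-1)^3*30=-30
(-1)^4*64=64
(-1)^5*13=-13
(-1)^6*21=21
chi=91


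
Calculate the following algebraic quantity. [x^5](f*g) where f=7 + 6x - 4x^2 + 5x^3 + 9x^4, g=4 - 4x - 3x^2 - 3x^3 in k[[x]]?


[x^5] = sum a_i*b_j, i+j=5
  -4*-3=12
  5*-3=-15
  9*-4=-36
Sum=-39


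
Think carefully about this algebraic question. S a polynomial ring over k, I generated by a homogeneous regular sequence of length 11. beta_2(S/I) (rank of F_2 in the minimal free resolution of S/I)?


Regular sequence => Koszul complex is the minimal free resolution.
Syz_1 minimally generated by Koszul relations f_i*e_j - f_j*e_i (i<j): mu(Syz_1) = beta_2 = C(m,2) = m(m-1)/2
m=11
11*10/2 = 55


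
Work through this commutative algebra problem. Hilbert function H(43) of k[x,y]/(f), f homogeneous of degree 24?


H(t)=d for t>=d-1.
d=24, t=43
H(43)=24


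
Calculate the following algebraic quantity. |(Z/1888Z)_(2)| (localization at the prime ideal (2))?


2-primary part: 1888=2^5*59
Size=2^5=32


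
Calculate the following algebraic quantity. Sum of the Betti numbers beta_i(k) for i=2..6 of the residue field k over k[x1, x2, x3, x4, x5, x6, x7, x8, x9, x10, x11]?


Koszul resolution: beta_i(k)=C(n,i), n=11
C(11,2)=55, C(11,3)=165, C(11,4)=330, C(11,5)=462, C(11,6)=462
Sum=1474


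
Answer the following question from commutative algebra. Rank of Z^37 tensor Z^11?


rank(M(x)N) = rank(M)*rank(N)
37*11 = 407


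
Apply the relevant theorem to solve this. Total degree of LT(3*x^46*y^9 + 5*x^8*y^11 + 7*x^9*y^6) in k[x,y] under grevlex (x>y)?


LT: 3*x^46*y^9
deg_x=46, deg_y=9
Total=46+9=55


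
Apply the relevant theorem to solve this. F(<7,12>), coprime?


gcd(7,12)=1 => F=ab-a-b=7*12-7-12=84-19=65


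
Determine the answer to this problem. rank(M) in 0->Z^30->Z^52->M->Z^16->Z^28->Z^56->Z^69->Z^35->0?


Alt sum=0:
(-1)^0*30 + (-1)^1*52 + (-1)^2*? + (-1)^3*16 + (-1)^4*28 + (-1)^5*56 + (-1)^6*69 + (-1)^7*35=0
rank(M)=32


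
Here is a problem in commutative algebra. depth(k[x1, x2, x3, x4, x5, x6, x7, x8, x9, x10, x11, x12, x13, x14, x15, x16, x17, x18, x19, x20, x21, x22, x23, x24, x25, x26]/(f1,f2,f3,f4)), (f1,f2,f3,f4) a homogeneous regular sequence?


depth(R)=26
depth(R/I)=26-4=22


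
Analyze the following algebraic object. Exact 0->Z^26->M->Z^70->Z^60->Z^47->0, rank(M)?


Alt sum=0:
(-1)^0*26 + (-1)^1*? + (-1)^2*70 + (-1)^3*60 + (-1)^4*47=0
rank(M)=83


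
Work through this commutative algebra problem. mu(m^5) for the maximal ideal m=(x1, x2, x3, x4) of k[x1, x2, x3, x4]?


Graded Nakayama: mu(m^d) = dim_k (m^d/m^(d+1)) = #degree-5 monomials in 4 vars
C(n+d-1,d)=C(8,5)=56


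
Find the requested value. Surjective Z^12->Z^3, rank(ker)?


rank(ker) = 12-3 = 9


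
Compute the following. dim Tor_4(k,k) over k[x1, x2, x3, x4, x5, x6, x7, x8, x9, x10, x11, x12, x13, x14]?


Koszul: C(n,i)=C(14,4)=1001


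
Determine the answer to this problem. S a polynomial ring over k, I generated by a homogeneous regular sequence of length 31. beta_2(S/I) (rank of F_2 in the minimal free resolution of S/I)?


Regular sequence => Koszul complex is the minimal free resolution.
Syz_1 minimally generated by Koszul relations f_i*e_j - f_j*e_i (i<j): mu(Syz_1) = beta_2 = C(m,2) = m(m-1)/2
m=31
31*30/2 = 465


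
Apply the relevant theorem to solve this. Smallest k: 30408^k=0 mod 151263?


30408^k mod 151263:
k=1: 30408
k=2: 127008
k=3: 12348
k=4: 43218
k=5: 0
First zero at k = 5


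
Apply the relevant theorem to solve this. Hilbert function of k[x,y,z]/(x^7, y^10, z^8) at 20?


Need i<7, j<10, k<8 with i+j+k=20.
For each i, j ranges over max(0,20-i-7)..min(9,20-i):
  i=0: j in [13,9] -> 0
  i=1: j in [12,9] -> 0
  i=2: j in [11,9] -> 0
  i=3: j in [10,9] -> 0
  i=4: j in [9,9] -> 1
  i=5: j in [8,9] -> 2
  i=6: j in [7,9] -> 3
H(20) = 0+0+0+0+1+2+3 = 6


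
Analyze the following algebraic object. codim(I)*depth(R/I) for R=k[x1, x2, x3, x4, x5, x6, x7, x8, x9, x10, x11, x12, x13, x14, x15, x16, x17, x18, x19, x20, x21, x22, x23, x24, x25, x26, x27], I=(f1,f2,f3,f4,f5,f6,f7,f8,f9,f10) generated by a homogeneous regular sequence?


codim=10, depth=dim(R/I)=27-10=17
Product=10*17=170


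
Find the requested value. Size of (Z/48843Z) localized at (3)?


3-primary part: 48843=3^6*67
Size=3^6=729


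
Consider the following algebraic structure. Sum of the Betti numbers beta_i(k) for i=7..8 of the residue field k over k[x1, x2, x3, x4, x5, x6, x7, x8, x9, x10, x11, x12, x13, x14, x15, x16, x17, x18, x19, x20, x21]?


Koszul resolution: beta_i(k)=C(n,i), n=21
C(21,7)=116280, C(21,8)=203490
Sum=319770


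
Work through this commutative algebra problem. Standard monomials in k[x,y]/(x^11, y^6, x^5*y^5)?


k[x,y]/I, I = (x^11, y^6, x^5*y^5)
Rect: 11x6=66. Corner: (11-5)x(6-5)=6.
dim = 66-6 = 60


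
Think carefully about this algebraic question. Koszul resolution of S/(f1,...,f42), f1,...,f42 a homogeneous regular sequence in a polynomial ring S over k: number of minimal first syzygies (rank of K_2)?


Regular sequence => Koszul complex is the minimal free resolution.
Syz_1 minimally generated by Koszul relations f_i*e_j - f_j*e_i (i<j): mu(Syz_1) = beta_2 = C(m,2) = m(m-1)/2
m=42
42*41/2 = 861


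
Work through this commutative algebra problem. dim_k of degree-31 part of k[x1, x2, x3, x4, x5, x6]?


C(d+n-1,n-1)=C(36,5)=376992


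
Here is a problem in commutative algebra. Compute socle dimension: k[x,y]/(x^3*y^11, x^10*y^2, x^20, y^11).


Socle = ann(m) = span of standard monomials u with x*u, y*u in I (staircase corners).
Redundant generators: x^3*y^11
Minimal generators: x^20, x^10*y^2, y^11
Corners: x^9y^10, x^19y
Socle dim=2


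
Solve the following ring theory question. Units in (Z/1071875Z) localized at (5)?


Local ring = Z/3125Z.
phi(3125) = 5^4*(5-1) = 2500


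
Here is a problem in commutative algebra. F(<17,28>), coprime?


gcd(17,28)=1 => F=ab-a-b=17*28-17-28=476-45=431


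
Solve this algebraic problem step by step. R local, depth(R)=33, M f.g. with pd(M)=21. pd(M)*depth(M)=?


pd+depth=33
depth=33-21=12
pd*depth=21*12=252


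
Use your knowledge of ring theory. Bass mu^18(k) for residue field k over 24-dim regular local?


C(n,i)=C(24,18)=134596


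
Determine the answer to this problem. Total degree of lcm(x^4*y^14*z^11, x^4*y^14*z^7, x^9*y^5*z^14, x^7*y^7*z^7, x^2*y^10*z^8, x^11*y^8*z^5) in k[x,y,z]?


lcm = componentwise max:
x: max(4,4,9,7,2,11)=11
y: max(14,14,5,7,10,8)=14
z: max(11,7,14,7,8,5)=14
Total=11+14+14=39


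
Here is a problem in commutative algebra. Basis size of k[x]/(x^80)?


Basis: 1,x,...,x^79
dim=80


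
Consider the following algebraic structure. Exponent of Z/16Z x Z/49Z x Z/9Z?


Exponent = lcm of the cyclic orders; pairwise coprime => product.
2^4*7^2*3^2=16*49*9=7056


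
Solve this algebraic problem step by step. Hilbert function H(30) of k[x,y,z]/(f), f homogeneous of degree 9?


C(32,2)-C(23,2)=496-253=243


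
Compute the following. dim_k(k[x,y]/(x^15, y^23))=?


Basis: x^i*y^j, i<15, j<23
15*23=345


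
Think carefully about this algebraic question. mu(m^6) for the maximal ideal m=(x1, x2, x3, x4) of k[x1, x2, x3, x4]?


Graded Nakayama: mu(m^d) = dim_k (m^d/m^(d+1)) = #degree-6 monomials in 4 vars
C(n+d-1,d)=C(9,6)=84


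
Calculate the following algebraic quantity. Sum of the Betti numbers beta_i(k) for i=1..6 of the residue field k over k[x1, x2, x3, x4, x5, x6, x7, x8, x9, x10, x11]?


Koszul resolution: beta_i(k)=C(n,i), n=11
C(11,1)=11, C(11,2)=55, C(11,3)=165, C(11,4)=330, C(11,5)=462, C(11,6)=462
Sum=1485


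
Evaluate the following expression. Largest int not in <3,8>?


gcd(3,8)=1 => F=ab-a-b=3*8-3-8=24-11=13


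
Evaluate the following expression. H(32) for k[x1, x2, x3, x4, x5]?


C(d+n-1,n-1)=C(36,4)=58905


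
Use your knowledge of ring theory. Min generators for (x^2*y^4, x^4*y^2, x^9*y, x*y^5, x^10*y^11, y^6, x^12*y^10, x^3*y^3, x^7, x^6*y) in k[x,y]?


Remove redundant (divisible by others).
x^10*y^11 redundant.
x^9*y redundant.
x^12*y^10 redundant.
Min: x^7, x^6*y, x^4*y^2, x^3*y^3, x^2*y^4, x*y^5, y^6
Count=7


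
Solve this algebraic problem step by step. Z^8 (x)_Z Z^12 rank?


rank(M(x)N) = rank(M)*rank(N)
8*12 = 96


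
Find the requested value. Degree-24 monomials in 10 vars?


C(d+n-1,n-1)=C(33,9)=38567100


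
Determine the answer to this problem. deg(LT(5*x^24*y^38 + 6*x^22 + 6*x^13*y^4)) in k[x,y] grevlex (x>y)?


LT: 5*x^24*y^38
deg_x=24, deg_y=38
Total=24+38=62


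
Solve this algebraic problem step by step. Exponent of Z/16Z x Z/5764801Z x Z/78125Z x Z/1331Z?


Exponent = lcm of the cyclic orders; pairwise coprime => product.
2^4*7^8*5^7*11^3=16*5764801*78125*1331=9591187663750000


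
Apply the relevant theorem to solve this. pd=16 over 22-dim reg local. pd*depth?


pd+depth=22
depth=22-16=6
pd*depth=16*6=96


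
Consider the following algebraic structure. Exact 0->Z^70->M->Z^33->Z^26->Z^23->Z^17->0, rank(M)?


Alt sum=0:
(-1)^0*70 + (-1)^1*? + (-1)^2*33 + (-1)^3*26 + (-1)^4*23 + (-1)^5*17=0
rank(M)=83


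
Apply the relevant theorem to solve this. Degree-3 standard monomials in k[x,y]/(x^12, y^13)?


k[x,y], I = (x^12, y^13), d = 3
Need i < 12 and d-i < 13.
Range: 0 <= i <= 3.
H(3) = 4


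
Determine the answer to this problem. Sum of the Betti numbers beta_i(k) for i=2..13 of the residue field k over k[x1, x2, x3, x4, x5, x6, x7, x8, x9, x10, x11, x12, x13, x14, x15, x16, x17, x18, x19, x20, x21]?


Koszul resolution: beta_i(k)=C(n,i), n=21
C(21,2)=210, C(21,3)=1330, C(21,4)=5985, C(21,5)=20349, C(21,6)=54264, C(21,7)=116280, C(21,8)=203490, C(21,9)=293930, C(21,10)=352716, C(21,11)=352716, C(21,12)=293930, C(21,13)=203490
Sum=1898690


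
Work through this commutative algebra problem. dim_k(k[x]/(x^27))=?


Basis: 1,x,...,x^26
dim=27


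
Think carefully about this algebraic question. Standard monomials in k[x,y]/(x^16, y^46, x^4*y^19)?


k[x,y]/I, I = (x^16, y^46, x^4*y^19)
Rect: 16x46=736. Corner: (16-4)x(46-19)=324.
dim = 736-324 = 412


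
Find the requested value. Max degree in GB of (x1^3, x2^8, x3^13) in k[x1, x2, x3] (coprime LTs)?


Pure powers, coprime LTs => already GB.
Degrees: 3, 8, 13
Max=13


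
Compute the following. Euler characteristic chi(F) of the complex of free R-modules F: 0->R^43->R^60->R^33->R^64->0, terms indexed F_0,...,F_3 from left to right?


chi = sum (-1)^i * rank:
(-1)^0*43=43
(-1)^1*60=-60
(-1)^2*33=33
(-1)^3*64=-64
chi=-48


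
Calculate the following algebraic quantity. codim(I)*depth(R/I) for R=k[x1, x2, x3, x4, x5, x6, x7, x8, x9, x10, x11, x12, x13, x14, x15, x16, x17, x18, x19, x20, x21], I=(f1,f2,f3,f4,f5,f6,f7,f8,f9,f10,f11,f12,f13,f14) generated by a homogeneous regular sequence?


codim=14, depth=dim(R/I)=21-14=7
Product=14*7=98


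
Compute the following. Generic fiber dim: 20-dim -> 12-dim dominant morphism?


dim(fiber)=dim(X)-dim(Y)=20-12=8


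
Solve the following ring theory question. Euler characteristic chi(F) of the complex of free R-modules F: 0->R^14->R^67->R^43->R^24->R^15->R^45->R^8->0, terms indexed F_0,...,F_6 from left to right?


chi = sum (-1)^i * rank:
(-1)^0*14=14
(-1)^1*67=-67
(-1)^2*43=43
(-1)^3*24=-24
(-1)^4*15=15
(-1)^5*45=-45
(-1)^6*8=8
chi=-56


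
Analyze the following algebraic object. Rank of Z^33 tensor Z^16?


rank(M(x)N) = rank(M)*rank(N)
33*16 = 528


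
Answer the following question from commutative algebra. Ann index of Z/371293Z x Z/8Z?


Exponent = lcm of the cyclic orders; pairwise coprime => product.
13^5*2^3=371293*8=2970344


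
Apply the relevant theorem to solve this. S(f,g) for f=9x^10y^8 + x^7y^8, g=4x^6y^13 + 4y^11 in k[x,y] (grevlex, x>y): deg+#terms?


LT(f)=9x^10y^8, LT(g)=4x^6y^13
lcm(LM)=x^10y^13
S(f,g) (scaled by 36 to clear denominators) = 4y^5*f - 9x^4*g = 4x^7y^13 - 36x^4y^11
2 terms, deg 20.
20+2=22


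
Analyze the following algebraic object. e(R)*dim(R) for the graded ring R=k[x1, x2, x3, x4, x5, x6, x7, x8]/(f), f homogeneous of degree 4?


e(R)=deg(f)=4, dim(R)=8-1=7
e*dim=4*7=28


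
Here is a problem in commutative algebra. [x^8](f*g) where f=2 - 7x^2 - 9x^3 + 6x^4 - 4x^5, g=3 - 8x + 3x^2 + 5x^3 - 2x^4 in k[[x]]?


[x^8] = sum a_i*b_j, i+j=8
  6*-2=-12
  -4*5=-20
Sum=-32


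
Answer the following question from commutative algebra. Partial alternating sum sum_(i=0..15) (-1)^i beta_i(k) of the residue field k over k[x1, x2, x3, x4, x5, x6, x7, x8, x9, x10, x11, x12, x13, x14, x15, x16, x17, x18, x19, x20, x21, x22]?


Koszul resolution: beta_i(k)=C(n,i), n=22
sum_(i=0..p) (-1)^i C(n,i) = (-1)^p C(n-1,p)
(-1)^15*C(21,15) = (-1)^15*54264 = -54264
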